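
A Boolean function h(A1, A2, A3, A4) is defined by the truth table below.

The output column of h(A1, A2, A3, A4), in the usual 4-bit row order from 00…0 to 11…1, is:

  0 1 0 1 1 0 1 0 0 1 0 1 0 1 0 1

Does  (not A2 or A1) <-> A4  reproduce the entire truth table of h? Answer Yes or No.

Check the formula against h row by row:
  A1=0, A2=0, A3=0, A4=0: formula gives 0, h = 0 ✓
  A1=0, A2=0, A3=0, A4=1: formula gives 1, h = 1 ✓
  A1=0, A2=0, A3=1, A4=0: formula gives 0, h = 0 ✓
  A1=0, A2=0, A3=1, A4=1: formula gives 1, h = 1 ✓
  …and likewise for the remaining 12 rows.
Every row agrees, so the formula is equivalent.

Yes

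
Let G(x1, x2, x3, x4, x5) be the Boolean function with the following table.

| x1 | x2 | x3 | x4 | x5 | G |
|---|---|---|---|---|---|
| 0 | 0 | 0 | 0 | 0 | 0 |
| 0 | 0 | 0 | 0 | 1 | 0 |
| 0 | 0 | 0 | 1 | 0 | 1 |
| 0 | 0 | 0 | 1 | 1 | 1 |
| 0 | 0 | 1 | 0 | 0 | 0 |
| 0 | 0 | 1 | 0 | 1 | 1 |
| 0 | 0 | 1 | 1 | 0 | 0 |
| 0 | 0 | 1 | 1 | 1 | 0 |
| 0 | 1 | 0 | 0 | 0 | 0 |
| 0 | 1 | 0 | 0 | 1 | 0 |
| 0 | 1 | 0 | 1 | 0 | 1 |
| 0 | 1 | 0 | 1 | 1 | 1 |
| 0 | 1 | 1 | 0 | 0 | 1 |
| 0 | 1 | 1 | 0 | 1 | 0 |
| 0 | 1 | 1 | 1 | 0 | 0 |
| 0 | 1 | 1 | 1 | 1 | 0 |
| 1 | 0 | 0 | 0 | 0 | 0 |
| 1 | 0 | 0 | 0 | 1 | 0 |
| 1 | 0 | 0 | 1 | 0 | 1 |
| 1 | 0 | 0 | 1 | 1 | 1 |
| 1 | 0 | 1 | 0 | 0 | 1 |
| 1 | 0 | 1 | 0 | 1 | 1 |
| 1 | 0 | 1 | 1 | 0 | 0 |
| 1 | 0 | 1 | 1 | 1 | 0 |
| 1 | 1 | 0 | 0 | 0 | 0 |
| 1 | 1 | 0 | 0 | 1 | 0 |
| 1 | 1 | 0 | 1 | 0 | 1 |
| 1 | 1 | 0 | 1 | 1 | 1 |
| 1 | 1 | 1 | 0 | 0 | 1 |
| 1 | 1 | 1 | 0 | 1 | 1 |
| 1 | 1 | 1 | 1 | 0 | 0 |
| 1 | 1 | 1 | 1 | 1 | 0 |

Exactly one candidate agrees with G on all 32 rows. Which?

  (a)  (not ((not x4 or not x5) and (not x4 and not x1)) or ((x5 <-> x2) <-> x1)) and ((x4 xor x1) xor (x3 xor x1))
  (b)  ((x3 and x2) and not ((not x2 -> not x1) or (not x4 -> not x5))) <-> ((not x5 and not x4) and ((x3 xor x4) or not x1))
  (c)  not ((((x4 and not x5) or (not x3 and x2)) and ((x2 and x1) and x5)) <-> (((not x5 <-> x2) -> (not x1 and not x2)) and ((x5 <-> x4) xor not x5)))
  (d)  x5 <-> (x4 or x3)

(b): at (0,0,0,0,1) it gives 1, but G = 0 — eliminated.
(c): at (0,0,1,0,1) it gives 0, but G = 1 — eliminated.
(d): at (0,0,0,0,0) it gives 1, but G = 0 — eliminated.
That leaves (a). Evaluating it on every row reproduces the table of G exactly.

a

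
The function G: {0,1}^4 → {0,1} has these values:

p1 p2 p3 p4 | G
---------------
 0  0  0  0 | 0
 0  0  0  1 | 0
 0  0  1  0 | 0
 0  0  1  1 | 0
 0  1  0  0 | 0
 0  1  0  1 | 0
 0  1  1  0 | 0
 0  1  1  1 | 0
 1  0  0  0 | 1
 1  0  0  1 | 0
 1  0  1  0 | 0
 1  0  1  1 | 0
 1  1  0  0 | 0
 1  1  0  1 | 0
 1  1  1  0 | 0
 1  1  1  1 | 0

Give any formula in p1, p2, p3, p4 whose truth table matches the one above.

G(p1, p2, p3, p4) = ((p1 AND NOT p2) AND NOT p3) AND NOT p4

G is 1 on exactly one input, (1,0,0,0), whose minterm is p1·¬p2·¬p3·¬p4. So G is just that conjunction.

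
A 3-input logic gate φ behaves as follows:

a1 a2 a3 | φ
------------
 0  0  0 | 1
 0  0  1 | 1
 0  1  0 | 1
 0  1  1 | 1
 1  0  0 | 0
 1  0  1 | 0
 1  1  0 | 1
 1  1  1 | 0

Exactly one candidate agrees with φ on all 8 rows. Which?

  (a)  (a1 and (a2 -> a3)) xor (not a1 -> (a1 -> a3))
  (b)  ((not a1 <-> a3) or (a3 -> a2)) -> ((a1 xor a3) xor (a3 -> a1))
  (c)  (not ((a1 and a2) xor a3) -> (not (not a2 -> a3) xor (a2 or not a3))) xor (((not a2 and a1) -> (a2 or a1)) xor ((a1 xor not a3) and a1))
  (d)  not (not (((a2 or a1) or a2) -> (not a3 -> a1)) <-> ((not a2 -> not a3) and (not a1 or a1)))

a

(b): at (1,0,1) it gives 1, but φ = 0 — eliminated.
(c): at (0,0,1) it gives 0, but φ = 1 — eliminated.
(d): at (0,0,1) it gives 0, but φ = 1 — eliminated.
Only (a) survives; checking it on all 8 rows confirms it matches φ.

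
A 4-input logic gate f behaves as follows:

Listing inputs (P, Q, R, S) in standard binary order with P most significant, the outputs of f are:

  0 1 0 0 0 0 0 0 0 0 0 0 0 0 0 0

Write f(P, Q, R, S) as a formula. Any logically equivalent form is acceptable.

f is 1 on exactly one input, (0,0,0,1), whose minterm is ¬P·¬Q·¬R·S. So f is just that conjunction.

f(P, Q, R, S) = ((P' · Q') · R') · S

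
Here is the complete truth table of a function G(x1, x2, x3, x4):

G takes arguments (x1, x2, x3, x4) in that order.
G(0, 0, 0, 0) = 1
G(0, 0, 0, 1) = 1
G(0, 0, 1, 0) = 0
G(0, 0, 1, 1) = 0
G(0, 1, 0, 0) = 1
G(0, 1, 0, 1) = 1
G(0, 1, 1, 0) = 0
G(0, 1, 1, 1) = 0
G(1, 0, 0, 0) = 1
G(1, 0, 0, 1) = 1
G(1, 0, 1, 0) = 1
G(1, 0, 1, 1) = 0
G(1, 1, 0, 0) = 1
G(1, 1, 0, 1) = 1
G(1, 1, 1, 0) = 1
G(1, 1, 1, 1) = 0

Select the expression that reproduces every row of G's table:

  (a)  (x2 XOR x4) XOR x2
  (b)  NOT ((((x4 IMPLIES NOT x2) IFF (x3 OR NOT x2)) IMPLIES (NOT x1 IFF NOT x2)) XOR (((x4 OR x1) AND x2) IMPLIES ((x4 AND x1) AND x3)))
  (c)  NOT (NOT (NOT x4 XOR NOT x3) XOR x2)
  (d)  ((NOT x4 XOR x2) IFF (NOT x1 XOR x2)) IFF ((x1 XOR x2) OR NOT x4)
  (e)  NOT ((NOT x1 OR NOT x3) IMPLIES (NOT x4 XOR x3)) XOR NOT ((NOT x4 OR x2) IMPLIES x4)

e

(a) fails at (0,0,0,0): the formula yields 0, G is 1.
(b) fails at (0,0,1,0): the formula yields 1, G is 0.
(c) fails at (0,0,0,0): the formula yields 0, G is 1.
(d) fails at (0,0,1,0): the formula yields 1, G is 0.
(e) is the remaining candidate, and it agrees with G on all 16 inputs.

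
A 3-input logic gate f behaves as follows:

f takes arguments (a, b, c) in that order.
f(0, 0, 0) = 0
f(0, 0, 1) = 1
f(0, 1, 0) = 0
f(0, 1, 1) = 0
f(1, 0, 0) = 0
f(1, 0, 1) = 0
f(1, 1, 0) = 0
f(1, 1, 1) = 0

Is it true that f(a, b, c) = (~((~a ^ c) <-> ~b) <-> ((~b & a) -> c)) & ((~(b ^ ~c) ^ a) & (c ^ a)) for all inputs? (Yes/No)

Evaluate (~((~a ^ c) <-> ~b) <-> ((~b & a) -> c)) & ((~(b ^ ~c) ^ a) & (c ^ a)) on each row and compare to f:
  a=0, b=0, c=0: formula gives 0, f = 0 ✓
  a=0, b=0, c=1: formula gives 1, f = 1 ✓
  a=0, b=1, c=0: formula gives 0, f = 0 ✓
  a=0, b=1, c=1: formula gives 0, f = 0 ✓
  a=1, b=0, c=0: formula gives 0, f = 0 ✓
  … (the remaining 3 rows also agree.)
All 8 rows match — the expression computes f exactly.

Yes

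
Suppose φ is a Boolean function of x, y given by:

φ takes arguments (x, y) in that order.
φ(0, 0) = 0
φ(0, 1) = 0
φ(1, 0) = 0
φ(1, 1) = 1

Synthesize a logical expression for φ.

φ(x, y) = x and y

The output is 1 only when every input is 1 — the AND of all inputs.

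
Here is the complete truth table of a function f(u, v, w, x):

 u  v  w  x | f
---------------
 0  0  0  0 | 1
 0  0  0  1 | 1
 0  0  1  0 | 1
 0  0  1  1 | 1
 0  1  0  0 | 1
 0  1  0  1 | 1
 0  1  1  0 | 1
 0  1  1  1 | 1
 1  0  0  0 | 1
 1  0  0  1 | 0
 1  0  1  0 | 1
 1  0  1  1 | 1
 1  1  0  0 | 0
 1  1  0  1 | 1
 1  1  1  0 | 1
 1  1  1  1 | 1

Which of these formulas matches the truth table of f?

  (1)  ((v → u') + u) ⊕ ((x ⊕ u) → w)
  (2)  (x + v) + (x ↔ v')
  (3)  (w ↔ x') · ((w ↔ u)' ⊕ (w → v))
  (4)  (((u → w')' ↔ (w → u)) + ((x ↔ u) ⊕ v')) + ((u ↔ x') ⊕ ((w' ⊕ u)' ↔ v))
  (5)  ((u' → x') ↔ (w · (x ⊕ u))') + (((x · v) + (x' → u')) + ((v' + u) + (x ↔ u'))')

4

(1) fails at (0,0,0,0): the formula yields 0, f is 1.
(2) fails at (0,0,0,0): the formula yields 0, f is 1.
(3) fails at (0,0,0,0): the formula yields 0, f is 1.
(5) fails at (1,0,0,1): the formula yields 1, f is 0.
(4) is the remaining candidate, and it agrees with f on all 16 inputs.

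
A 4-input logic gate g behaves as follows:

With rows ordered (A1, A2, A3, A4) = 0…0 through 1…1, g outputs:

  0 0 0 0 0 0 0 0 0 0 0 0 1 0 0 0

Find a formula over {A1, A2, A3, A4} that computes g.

g(A1, A2, A3, A4) = ((A1 AND A2) AND NOT A3) AND NOT A4

g is 1 on exactly one input, (1,1,0,0), whose minterm is A1·A2·¬A3·¬A4. So g is just that conjunction.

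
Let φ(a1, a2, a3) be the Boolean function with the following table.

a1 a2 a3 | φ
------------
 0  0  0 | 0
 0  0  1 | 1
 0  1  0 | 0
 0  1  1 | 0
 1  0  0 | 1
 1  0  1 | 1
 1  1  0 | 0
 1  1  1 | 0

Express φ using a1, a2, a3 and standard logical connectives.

φ(a1, a2, a3) = (((a1' · a2') · a3) + ((a1 · a2') · a3')) + ((a1 · a2') · a3)

Collect the rows where φ=1 — (0,0,1), (1,0,0), (1,0,1) — and write one minterm per row: ¬a1·¬a2·a3, a1·¬a2·¬a3, a1·¬a2·a3. Their union (logical OR) reproduces the table exactly.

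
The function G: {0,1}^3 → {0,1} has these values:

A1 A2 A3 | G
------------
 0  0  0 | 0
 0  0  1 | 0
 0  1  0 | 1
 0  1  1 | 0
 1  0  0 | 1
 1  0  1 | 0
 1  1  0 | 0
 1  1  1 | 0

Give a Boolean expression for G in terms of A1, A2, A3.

G(A1, A2, A3) = ((~A1 & A2) & ~A3) | ((A1 & ~A2) & ~A3)

The 1-rows are (0,1,0), (1,0,0). Each contributes one minterm — ¬A1·A2·¬A3; A1·¬A2·¬A3 — and their disjunction is a sum-of-products form of G.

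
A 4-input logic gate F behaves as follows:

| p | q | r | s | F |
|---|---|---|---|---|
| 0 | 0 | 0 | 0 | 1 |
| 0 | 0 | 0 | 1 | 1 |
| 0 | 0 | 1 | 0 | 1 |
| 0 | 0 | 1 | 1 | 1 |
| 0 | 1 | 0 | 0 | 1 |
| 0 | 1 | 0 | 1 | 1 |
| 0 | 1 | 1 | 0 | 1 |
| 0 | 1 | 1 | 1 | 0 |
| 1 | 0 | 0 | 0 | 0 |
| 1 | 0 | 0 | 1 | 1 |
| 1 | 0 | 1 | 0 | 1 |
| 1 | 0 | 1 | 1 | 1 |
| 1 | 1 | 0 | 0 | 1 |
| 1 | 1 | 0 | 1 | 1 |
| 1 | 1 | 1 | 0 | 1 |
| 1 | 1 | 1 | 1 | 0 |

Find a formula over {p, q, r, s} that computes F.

There are just 3 zero rows: (0,1,1,1), (1,0,0,0), (1,1,1,1). Their minterms are ¬p·q·r·s, p·¬q·¬r·¬s, p·q·r·s; the OR of those covers precisely the 0-outputs, and negating it yields F.

F(p, q, r, s) = NOT (((((NOT p AND q) AND r) AND s) OR (((p AND NOT q) AND NOT r) AND NOT s)) OR (((p AND q) AND r) AND s))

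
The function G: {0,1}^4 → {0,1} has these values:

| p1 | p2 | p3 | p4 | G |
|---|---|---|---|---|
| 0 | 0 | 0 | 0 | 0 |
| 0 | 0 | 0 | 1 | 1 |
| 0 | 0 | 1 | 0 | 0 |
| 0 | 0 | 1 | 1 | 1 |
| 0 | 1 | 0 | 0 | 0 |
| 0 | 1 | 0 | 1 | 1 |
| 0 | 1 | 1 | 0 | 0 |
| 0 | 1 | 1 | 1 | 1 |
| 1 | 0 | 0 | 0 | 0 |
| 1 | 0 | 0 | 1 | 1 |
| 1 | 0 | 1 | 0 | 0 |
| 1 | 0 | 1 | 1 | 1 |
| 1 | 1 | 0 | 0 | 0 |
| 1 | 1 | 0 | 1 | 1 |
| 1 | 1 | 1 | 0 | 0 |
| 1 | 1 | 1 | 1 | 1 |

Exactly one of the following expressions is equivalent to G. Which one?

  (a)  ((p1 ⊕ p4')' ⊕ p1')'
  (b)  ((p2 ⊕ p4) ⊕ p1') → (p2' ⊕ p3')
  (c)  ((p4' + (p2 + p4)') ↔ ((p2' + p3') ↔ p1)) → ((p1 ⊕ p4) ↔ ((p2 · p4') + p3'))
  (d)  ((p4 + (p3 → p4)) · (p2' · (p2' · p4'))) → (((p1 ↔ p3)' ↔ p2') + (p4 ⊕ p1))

(b) disagrees with G on (0,0,1,0) (formula → 1, table → 0); rule it out.
(c) disagrees with G on (0,0,0,0) (formula → 1, table → 0); rule it out.
(d) disagrees with G on (0,0,1,0) (formula → 1, table → 0); rule it out.
Only (a) survives; checking it on all 16 rows confirms it matches G.

a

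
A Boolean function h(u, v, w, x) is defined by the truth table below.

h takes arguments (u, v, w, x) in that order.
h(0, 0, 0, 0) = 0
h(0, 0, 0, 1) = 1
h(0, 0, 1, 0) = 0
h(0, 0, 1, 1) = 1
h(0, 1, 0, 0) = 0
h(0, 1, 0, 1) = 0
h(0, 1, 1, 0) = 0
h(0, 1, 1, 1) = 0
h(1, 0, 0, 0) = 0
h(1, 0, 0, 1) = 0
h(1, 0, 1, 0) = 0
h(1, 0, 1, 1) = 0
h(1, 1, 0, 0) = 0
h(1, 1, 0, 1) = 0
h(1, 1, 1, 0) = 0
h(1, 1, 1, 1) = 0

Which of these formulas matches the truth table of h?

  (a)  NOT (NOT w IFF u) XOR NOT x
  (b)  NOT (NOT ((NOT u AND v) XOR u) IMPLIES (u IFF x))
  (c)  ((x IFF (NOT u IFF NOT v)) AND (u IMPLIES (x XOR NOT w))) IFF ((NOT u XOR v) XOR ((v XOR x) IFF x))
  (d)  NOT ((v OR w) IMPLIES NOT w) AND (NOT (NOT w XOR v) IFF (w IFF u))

b

(a) disagrees with h on (0,0,1,0) (formula → 1, table → 0); rule it out.
(c) disagrees with h on (0,0,0,0) (formula → 1, table → 0); rule it out.
(d) disagrees with h on (0,0,0,1) (formula → 0, table → 1); rule it out.
Only (b) survives; checking it on all 16 rows confirms it matches h.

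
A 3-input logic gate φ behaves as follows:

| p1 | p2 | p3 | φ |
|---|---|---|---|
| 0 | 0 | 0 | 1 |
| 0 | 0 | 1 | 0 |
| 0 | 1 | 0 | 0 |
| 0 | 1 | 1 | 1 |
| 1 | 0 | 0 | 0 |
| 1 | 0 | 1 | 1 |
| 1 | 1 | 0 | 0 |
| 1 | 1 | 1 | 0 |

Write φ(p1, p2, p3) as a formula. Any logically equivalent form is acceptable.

φ(p1, p2, p3) = (((not p1 and not p2) and not p3) or ((not p1 and p2) and p3)) or ((p1 and not p2) and p3)

The 1-rows are (0,0,0), (0,1,1), (1,0,1). Each contributes one minterm — ¬p1·¬p2·¬p3; ¬p1·p2·p3; p1·¬p2·p3 — and their disjunction is a sum-of-products form of φ.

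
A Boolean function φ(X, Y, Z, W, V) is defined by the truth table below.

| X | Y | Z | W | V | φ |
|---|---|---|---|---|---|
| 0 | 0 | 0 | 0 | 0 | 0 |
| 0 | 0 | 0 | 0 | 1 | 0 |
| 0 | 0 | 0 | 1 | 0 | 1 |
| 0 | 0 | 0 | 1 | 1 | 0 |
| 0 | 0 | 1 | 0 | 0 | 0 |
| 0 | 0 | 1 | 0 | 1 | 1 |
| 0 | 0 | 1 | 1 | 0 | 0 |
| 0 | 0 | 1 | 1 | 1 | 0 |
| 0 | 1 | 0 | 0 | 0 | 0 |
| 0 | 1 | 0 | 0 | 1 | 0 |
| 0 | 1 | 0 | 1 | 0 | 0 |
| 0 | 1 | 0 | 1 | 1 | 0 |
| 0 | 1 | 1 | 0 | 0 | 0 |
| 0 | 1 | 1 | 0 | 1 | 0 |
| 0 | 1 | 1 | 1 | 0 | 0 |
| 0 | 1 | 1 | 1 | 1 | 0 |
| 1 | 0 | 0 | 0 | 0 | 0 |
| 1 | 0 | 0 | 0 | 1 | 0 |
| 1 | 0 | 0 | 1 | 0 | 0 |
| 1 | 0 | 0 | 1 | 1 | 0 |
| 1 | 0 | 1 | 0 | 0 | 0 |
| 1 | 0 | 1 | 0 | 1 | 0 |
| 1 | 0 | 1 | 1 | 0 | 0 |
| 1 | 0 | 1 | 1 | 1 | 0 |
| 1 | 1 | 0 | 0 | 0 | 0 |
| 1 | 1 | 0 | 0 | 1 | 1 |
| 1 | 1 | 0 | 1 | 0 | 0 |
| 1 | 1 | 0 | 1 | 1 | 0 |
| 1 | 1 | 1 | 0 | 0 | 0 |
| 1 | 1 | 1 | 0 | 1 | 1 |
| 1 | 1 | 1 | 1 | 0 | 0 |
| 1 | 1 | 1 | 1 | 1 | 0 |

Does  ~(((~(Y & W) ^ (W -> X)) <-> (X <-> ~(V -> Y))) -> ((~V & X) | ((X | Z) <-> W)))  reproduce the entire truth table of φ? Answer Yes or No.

Yes

Check the formula against φ row by row:
  X=0, Y=0, Z=0, W=0, V=0: formula gives 0, φ = 0 ✓
  X=0, Y=0, Z=0, W=0, V=1: formula gives 0, φ = 0 ✓
  X=0, Y=0, Z=0, W=1, V=0: formula gives 1, φ = 1 ✓
  X=0, Y=0, Z=0, W=1, V=1: formula gives 0, φ = 0 ✓
  … (the remaining 28 rows also agree.)
Every row agrees, so the formula is equivalent.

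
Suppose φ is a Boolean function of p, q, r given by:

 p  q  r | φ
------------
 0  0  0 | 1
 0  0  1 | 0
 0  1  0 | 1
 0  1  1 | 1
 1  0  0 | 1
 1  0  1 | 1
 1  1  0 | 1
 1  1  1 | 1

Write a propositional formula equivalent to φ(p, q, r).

φ is 0 on exactly one input, (0,0,1), whose minterm is ¬p·¬q·r. So φ is the negation of that single conjunction.

φ(p, q, r) = NOT ((NOT p AND NOT q) AND r)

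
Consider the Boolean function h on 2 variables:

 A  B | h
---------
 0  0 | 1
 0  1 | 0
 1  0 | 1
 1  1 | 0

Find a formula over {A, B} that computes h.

The 1-rows are (0,0), (1,0). Each contributes one minterm — ¬A·¬B; A·¬B — and their disjunction is a sum-of-products form of h.

h(A, B) = (not A and not B) or (A and not B)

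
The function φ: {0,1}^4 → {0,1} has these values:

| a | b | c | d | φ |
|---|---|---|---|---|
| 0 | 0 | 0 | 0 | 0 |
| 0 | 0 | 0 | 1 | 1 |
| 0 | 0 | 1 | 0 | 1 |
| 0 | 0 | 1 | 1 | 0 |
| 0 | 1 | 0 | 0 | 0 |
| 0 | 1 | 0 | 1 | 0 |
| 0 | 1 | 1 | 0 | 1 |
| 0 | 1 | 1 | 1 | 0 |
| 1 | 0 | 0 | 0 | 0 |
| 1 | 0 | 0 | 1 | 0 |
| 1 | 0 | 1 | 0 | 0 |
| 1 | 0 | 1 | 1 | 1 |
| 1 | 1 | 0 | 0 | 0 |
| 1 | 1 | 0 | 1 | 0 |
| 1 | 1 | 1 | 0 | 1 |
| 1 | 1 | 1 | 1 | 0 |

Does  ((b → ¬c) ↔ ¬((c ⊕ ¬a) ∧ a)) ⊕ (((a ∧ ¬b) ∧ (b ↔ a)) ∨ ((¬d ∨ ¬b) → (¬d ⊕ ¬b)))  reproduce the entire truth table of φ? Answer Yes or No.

Test each input against both φ and the formula:
  a=0, b=0, c=0, d=0: formula gives 1, but φ = 0 ✗
Since they disagree at (0,0,0,0), the expression is not a correct formula for φ.

No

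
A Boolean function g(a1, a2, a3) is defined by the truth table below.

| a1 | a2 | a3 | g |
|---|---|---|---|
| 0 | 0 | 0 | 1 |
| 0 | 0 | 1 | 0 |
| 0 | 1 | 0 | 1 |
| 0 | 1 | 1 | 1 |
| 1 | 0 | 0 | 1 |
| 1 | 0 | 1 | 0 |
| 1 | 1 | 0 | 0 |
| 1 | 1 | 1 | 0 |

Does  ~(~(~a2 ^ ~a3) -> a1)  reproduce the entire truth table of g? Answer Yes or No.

Test each input against both g and the formula:
  a1=0, a2=0, a3=0: formula gives 1, g = 1 ✓
  a1=0, a2=0, a3=1: formula gives 0, g = 0 ✓
  a1=0, a2=1, a3=0: formula gives 0, but g = 1 ✗
Row (0,1,0) is a counterexample, so the formula is not equivalent to g.

No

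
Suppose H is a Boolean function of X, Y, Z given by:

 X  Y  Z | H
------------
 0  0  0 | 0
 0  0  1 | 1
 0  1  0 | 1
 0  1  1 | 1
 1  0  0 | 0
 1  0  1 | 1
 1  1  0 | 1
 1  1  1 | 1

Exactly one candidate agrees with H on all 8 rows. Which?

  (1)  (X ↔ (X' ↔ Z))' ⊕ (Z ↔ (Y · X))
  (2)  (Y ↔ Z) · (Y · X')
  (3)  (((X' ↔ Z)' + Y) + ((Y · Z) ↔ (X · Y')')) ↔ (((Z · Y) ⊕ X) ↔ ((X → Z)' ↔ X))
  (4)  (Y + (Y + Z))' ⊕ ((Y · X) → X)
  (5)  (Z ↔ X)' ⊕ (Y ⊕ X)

4

(1): at (0,0,0) it gives 1, but H = 0 — eliminated.
(2): at (0,0,1) it gives 0, but H = 1 — eliminated.
(3): at (0,1,0) it gives 0, but H = 1 — eliminated.
(5): at (0,1,1) it gives 0, but H = 1 — eliminated.
That leaves (4). Evaluating it on every row reproduces the table of H exactly.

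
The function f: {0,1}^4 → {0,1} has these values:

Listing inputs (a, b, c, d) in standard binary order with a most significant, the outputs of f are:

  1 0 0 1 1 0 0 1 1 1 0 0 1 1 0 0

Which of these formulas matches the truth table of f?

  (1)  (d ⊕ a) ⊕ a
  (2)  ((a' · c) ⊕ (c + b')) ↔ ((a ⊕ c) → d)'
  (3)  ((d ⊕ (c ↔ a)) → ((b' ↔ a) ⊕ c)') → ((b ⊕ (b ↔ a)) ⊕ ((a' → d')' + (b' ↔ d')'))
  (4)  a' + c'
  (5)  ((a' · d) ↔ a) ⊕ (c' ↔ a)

5

(1) fails at (0,0,0,0): the formula yields 0, f is 1.
(2) fails at (0,0,0,0): the formula yields 0, f is 1.
(3) fails at (0,0,1,0): the formula yields 1, f is 0.
(4) fails at (0,0,0,1): the formula yields 1, f is 0.
That leaves (5). Evaluating it on every row reproduces the table of f exactly.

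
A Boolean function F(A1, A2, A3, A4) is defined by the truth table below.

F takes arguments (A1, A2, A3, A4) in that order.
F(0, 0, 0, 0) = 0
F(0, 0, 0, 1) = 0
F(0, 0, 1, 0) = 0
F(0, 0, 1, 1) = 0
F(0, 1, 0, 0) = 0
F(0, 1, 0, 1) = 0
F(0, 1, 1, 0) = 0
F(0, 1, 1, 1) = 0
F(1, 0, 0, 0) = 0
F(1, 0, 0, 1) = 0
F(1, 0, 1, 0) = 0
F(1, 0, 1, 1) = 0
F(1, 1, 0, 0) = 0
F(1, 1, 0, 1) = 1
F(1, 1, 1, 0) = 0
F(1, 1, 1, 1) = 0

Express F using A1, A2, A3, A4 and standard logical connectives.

F is 1 on exactly one input, (1,1,0,1), whose minterm is A1·A2·¬A3·A4. So F is just that conjunction.

F(A1, A2, A3, A4) = ((A1 ∧ A2) ∧ ¬A3) ∧ A4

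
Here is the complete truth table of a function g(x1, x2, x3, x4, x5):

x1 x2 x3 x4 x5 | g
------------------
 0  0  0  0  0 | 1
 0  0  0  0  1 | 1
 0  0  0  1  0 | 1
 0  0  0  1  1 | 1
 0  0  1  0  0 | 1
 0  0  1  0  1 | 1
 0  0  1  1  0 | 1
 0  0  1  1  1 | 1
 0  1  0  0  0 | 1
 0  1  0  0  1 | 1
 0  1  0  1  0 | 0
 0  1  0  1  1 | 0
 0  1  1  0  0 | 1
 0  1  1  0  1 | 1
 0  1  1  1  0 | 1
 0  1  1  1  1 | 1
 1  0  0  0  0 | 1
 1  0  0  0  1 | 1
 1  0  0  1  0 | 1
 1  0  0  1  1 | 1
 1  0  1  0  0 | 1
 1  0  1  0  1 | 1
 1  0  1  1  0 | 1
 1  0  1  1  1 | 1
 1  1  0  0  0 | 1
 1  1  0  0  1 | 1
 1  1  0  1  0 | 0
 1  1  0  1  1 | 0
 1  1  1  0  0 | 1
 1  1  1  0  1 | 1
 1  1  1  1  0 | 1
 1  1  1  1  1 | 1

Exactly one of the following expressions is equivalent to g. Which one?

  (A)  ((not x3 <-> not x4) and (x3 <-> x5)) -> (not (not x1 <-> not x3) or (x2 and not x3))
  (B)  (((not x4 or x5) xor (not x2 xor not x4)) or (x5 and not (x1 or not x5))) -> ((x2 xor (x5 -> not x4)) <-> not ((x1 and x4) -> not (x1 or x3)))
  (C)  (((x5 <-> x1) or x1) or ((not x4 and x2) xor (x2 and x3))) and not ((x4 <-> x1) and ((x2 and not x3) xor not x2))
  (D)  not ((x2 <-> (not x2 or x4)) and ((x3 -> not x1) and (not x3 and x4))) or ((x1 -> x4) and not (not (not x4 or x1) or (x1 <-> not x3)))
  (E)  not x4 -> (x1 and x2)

(A): at (0,0,0,0,0) it gives 0, but g = 1 — eliminated.
(B): at (0,0,0,0,0) it gives 0, but g = 1 — eliminated.
(C): at (0,0,0,0,0) it gives 0, but g = 1 — eliminated.
(E): at (0,0,0,0,0) it gives 0, but g = 1 — eliminated.
That leaves (D). Evaluating it on every row reproduces the table of g exactly.

D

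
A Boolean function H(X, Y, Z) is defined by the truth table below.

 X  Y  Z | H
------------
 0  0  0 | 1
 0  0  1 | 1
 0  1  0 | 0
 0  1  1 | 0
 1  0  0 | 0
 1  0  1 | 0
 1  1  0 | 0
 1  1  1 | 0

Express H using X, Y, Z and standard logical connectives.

H=1 on 2 inputs: (0,0,0), (0,0,1). Reading each as a conjunction of literals (¬X·¬Y·¬Z, ¬X·¬Y·Z) and taking the OR gives the canonical DNF.

H(X, Y, Z) = ((~X & ~Y) & ~Z) | ((~X & ~Y) & Z)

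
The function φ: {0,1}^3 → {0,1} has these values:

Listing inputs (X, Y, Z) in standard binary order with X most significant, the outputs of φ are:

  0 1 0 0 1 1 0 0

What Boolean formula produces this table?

φ(X, Y, Z) = (((¬X ∧ ¬Y) ∧ Z) ∨ ((X ∧ ¬Y) ∧ ¬Z)) ∨ ((X ∧ ¬Y) ∧ Z)

φ=1 on 3 inputs: (0,0,1), (1,0,0), (1,0,1). Reading each as a conjunction of literals (¬X·¬Y·Z, X·¬Y·¬Z, X·¬Y·Z) and taking the OR gives the canonical DNF.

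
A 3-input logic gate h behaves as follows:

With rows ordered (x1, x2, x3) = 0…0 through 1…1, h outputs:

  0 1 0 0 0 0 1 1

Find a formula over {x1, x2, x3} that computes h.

h(x1, x2, x3) = (((~x1 & ~x2) & x3) | ((x1 & x2) & ~x3)) | ((x1 & x2) & x3)

h=1 on 3 inputs: (0,0,1), (1,1,0), (1,1,1). Reading each as a conjunction of literals (¬x1·¬x2·x3, x1·x2·¬x3, x1·x2·x3) and taking the OR gives the canonical DNF.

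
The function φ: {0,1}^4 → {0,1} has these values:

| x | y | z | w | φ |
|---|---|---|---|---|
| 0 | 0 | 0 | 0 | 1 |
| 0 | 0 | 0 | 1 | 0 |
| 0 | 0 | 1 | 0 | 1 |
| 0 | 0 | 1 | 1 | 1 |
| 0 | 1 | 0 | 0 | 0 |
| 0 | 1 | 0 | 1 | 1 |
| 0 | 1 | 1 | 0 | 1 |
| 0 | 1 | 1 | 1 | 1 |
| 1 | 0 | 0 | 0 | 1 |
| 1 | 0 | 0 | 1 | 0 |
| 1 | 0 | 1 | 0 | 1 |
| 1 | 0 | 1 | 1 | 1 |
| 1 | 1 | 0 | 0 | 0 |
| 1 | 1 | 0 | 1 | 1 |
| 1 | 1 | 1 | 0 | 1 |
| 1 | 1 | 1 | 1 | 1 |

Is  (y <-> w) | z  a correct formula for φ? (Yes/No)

Evaluate (y <-> w) | z on each row and compare to φ:
  x=0, y=0, z=0, w=0: formula gives 1, φ = 1 ✓
  x=0, y=0, z=0, w=1: formula gives 0, φ = 0 ✓
  x=0, y=0, z=1, w=0: formula gives 1, φ = 1 ✓
  x=0, y=0, z=1, w=1: formula gives 1, φ = 1 ✓
  …and likewise for the remaining 12 rows.
Every row agrees, so the formula is equivalent.

Yes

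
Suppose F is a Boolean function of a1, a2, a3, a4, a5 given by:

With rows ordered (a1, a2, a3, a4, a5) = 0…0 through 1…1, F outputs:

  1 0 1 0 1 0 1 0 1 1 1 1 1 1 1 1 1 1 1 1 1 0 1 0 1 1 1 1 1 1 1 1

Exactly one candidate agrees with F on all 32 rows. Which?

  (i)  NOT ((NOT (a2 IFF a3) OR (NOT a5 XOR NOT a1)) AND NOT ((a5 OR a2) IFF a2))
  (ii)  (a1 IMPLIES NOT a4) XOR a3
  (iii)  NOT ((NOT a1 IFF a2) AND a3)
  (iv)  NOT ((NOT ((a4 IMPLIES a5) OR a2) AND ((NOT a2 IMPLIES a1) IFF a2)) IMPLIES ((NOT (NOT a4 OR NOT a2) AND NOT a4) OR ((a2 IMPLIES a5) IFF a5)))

(ii) fails at (0,0,0,0,1): the formula yields 1, F is 0.
(iii) fails at (0,0,0,0,1): the formula yields 1, F is 0.
(iv) fails at (0,0,0,0,0): the formula yields 0, F is 1.
(i) is the remaining candidate, and it agrees with F on all 32 inputs.

i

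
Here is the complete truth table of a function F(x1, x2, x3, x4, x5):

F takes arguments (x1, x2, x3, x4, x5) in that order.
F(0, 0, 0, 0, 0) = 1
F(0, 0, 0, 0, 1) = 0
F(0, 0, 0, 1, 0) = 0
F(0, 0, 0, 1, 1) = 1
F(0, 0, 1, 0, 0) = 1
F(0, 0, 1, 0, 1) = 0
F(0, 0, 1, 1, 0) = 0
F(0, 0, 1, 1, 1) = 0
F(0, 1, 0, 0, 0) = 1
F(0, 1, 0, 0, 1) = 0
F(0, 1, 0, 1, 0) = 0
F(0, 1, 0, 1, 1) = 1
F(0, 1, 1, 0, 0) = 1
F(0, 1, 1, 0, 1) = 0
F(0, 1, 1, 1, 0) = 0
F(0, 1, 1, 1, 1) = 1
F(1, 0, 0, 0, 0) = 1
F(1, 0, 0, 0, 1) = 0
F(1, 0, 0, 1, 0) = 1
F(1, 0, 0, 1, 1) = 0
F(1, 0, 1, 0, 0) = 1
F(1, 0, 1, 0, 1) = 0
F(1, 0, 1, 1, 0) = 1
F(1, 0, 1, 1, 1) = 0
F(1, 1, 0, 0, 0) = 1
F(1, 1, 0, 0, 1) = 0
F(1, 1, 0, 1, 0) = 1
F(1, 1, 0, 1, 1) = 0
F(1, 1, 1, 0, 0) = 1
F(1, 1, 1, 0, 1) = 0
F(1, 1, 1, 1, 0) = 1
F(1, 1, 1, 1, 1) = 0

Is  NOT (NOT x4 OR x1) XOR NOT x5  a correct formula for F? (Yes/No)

No

Test each input against both F and the formula:
  x1=0, x2=0, x3=0, x4=0, x5=0: formula gives 1, F = 1 ✓
  x1=0, x2=0, x3=0, x4=0, x5=1: formula gives 0, F = 0 ✓
  x1=0, x2=0, x3=0, x4=1, x5=0: formula gives 0, F = 0 ✓
  x1=0, x2=0, x3=0, x4=1, x5=1: formula gives 1, F = 1 ✓
  …
  x1=0, x2=0, x3=1, x4=1, x5=1: formula gives 1, but F = 0 ✗
A single disagreement suffices: at (0,0,1,1,1) they differ, so the formula does not compute F.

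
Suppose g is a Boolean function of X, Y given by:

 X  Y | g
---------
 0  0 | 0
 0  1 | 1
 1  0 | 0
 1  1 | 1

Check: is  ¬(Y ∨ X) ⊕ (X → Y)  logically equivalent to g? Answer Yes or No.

Yes

Evaluate ¬(Y ∨ X) ⊕ (X → Y) on each row and compare to g:
  X=0, Y=0: formula gives 0, g = 0 ✓
  X=0, Y=1: formula gives 1, g = 1 ✓
  X=1, Y=0: formula gives 0, g = 0 ✓
  X=1, Y=1: formula gives 1, g = 1 ✓
No disagreement on any input; they are logically equivalent.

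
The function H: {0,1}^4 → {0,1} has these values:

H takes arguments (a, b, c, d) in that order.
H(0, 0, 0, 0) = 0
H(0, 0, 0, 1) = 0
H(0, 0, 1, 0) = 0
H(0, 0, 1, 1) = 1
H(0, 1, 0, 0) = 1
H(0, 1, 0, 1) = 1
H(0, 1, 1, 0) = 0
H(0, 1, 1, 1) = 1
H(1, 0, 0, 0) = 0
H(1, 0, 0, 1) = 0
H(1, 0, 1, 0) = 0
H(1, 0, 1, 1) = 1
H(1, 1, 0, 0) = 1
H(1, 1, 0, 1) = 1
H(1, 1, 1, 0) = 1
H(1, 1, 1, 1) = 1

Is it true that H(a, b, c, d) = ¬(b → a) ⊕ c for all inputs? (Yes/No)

Test each input against both H and the formula:
  a=0, b=0, c=0, d=0: formula gives 0, H = 0 ✓
  a=0, b=0, c=0, d=1: formula gives 0, H = 0 ✓
  a=0, b=0, c=1, d=0: formula gives 1, but H = 0 ✗
A single disagreement suffices: at (0,0,1,0) they differ, so the formula does not compute H.

No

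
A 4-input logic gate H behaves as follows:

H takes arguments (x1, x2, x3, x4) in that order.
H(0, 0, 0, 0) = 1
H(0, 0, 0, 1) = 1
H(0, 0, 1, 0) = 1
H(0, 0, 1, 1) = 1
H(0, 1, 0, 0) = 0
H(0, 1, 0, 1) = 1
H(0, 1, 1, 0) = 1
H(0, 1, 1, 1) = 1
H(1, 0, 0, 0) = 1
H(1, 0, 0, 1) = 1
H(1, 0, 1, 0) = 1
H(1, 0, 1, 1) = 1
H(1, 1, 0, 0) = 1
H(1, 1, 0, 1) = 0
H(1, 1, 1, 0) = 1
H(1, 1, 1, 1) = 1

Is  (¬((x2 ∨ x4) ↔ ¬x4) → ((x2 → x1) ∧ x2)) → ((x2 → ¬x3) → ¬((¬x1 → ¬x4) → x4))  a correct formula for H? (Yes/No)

Evaluate (¬((x2 ∨ x4) ↔ ¬x4) → ((x2 → x1) ∧ x2)) → ((x2 → ¬x3) → ¬((¬x1 → ¬x4) → x4)) on each row and compare to H:
  x1=0, x2=0, x3=0, x4=0: formula gives 1, H = 1 ✓
  x1=0, x2=0, x3=0, x4=1: formula gives 1, H = 1 ✓
  x1=0, x2=0, x3=1, x4=0: formula gives 1, H = 1 ✓
  x1=0, x2=0, x3=1, x4=1: formula gives 1, H = 1 ✓
  x1=0, x2=1, x3=0, x4=0: formula gives 1, but H = 0 ✗
A single disagreement suffices: at (0,1,0,0) they differ, so the formula does not compute H.

No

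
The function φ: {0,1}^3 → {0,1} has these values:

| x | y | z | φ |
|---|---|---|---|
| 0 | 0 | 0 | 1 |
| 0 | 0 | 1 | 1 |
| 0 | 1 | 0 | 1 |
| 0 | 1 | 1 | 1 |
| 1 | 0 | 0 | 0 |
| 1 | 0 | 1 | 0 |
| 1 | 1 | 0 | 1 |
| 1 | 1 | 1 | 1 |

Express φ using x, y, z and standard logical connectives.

There are just 2 zero rows: (1,0,0), (1,0,1). Their minterms are x·¬y·¬z, x·¬y·z; the OR of those covers precisely the 0-outputs, and negating it yields φ.

φ(x, y, z) = ~(((x & ~y) & ~z) | ((x & ~y) & z))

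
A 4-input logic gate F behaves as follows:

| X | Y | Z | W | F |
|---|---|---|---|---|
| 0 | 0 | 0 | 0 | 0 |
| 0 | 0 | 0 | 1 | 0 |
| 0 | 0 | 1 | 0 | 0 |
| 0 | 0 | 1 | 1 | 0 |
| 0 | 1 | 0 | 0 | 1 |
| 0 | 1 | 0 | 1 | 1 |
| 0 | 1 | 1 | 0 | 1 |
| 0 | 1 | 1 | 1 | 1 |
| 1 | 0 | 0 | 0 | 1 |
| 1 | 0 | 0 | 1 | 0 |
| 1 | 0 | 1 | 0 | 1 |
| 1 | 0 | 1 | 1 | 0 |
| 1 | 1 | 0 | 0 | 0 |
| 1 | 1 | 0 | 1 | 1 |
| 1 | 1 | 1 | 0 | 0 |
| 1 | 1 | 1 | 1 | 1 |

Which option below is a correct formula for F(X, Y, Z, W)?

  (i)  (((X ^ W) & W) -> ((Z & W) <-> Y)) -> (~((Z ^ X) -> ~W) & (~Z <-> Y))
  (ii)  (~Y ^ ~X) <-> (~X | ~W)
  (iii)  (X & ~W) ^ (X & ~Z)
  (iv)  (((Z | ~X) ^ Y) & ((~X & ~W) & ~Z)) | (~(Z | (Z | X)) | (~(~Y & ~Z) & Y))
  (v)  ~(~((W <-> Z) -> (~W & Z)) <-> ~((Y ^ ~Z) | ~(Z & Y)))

(i) fails at (0,0,1,1): the formula yields 1, F is 0.
(iii) fails at (0,1,0,0): the formula yields 0, F is 1.
(iv) fails at (0,0,0,0): the formula yields 1, F is 0.
(v) fails at (0,0,0,0): the formula yields 1, F is 0.
Only (ii) survives; checking it on all 16 rows confirms it matches F.

ii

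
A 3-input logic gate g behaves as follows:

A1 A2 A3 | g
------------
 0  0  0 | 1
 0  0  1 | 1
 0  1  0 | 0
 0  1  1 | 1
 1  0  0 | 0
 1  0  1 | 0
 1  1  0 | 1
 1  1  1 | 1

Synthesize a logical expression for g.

The 0-rows are (0,1,0), (1,0,0), (1,0,1). Take each as a conjunction (¬A1·A2·¬A3, A1·¬A2·¬A3, A1·¬A2·A3), form their disjunction, and complement — that gives a formula that is 1 everywhere g is.

g(A1, A2, A3) = not ((((not A1 and A2) and not A3) or ((A1 and not A2) and not A3)) or ((A1 and not A2) and A3))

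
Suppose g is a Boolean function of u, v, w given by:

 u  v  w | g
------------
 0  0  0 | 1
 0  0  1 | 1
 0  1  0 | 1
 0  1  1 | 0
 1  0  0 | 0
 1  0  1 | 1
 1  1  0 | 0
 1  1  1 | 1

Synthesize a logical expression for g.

g(u, v, w) = ¬((((¬u ∧ v) ∧ w) ∨ ((u ∧ ¬v) ∧ ¬w)) ∨ ((u ∧ v) ∧ ¬w))

There are just 3 zero rows: (0,1,1), (1,0,0), (1,1,0). Their minterms are ¬u·v·w, u·¬v·¬w, u·v·¬w; the OR of those covers precisely the 0-outputs, and negating it yields g.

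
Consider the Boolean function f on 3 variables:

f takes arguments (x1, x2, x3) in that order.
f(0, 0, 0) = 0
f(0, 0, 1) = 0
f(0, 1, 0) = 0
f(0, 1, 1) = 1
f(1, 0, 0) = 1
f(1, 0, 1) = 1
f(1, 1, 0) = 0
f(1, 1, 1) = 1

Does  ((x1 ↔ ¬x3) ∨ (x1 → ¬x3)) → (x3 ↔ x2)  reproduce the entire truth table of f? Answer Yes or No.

Test each input against both f and the formula:
  x1=0, x2=0, x3=0: formula gives 1, but f = 0 ✗
Row (0,0,0) is a counterexample, so the formula is not equivalent to f.

No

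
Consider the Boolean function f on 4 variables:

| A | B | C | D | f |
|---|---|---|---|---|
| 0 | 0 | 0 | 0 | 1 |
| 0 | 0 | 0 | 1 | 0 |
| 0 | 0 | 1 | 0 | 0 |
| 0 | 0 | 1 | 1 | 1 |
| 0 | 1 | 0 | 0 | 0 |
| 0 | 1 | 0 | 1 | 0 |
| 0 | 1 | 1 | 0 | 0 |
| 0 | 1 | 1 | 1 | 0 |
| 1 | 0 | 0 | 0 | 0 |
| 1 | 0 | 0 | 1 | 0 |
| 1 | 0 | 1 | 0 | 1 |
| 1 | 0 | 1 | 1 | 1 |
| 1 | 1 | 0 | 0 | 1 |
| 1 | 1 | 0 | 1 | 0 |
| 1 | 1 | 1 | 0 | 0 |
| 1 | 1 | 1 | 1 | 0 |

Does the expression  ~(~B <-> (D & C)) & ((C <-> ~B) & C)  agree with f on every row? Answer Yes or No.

No

Check the formula against f row by row:
  A=0, B=0, C=0, D=0: formula gives 0, but f = 1 ✗
Since they disagree at (0,0,0,0), the expression is not a correct formula for f.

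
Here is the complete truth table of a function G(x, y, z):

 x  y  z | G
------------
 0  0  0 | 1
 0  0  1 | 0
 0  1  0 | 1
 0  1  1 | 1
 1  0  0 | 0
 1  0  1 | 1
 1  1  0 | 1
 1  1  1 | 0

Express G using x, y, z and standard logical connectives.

G(x, y, z) = NOT ((((NOT x AND NOT y) AND z) OR ((x AND NOT y) AND NOT z)) OR ((x AND y) AND z))

The 0-rows are (0,0,1), (1,0,0), (1,1,1). Take each as a conjunction (¬x·¬y·z, x·¬y·¬z, x·y·z), form their disjunction, and complement — that gives a formula that is 1 everywhere G is.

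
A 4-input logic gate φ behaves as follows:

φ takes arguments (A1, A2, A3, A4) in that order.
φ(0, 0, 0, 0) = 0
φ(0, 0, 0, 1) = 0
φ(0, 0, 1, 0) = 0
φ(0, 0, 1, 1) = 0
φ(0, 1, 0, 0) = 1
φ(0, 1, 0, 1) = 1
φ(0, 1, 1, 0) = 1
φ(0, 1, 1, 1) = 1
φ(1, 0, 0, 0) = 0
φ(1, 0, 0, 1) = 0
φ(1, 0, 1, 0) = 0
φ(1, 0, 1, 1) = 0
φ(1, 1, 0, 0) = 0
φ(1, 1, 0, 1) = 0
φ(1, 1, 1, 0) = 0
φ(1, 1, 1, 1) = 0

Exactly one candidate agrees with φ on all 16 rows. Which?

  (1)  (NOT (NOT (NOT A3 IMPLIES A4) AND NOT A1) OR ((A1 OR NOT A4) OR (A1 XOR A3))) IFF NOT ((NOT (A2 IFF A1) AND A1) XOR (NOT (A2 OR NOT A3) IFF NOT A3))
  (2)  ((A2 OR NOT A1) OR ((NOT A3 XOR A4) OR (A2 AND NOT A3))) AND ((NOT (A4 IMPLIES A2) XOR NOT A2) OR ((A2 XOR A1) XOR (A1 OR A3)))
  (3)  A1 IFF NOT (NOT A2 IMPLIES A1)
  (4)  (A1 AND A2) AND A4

(1): at (0,0,0,0) it gives 1, but φ = 0 — eliminated.
(2): at (0,0,0,0) it gives 1, but φ = 0 — eliminated.
(4): at (0,1,0,0) it gives 0, but φ = 1 — eliminated.
(3) is the remaining candidate, and it agrees with φ on all 16 inputs.

3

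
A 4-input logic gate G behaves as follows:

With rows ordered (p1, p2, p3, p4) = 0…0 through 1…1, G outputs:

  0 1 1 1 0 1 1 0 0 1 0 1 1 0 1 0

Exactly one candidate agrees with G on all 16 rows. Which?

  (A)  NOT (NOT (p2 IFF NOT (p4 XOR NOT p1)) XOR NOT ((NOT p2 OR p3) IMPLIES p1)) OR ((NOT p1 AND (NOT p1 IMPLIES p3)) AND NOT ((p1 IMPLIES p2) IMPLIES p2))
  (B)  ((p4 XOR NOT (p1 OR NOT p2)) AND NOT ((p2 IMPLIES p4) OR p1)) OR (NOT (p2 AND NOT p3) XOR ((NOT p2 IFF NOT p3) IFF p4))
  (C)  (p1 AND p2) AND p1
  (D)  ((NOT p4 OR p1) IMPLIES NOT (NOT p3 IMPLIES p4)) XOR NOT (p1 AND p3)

(B) fails at (0,0,0,0): the formula yields 1, G is 0.
(C) fails at (0,0,0,1): the formula yields 0, G is 1.
(D) fails at (0,0,0,1): the formula yields 0, G is 1.
(A) is the remaining candidate, and it agrees with G on all 16 inputs.

A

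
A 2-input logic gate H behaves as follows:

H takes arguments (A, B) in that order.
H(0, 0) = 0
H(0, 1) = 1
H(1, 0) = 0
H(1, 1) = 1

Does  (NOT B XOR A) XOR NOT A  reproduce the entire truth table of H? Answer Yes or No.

Yes

Evaluate (NOT B XOR A) XOR NOT A on each row and compare to H:
  A=0, B=0: formula gives 0, H = 0 ✓
  A=0, B=1: formula gives 1, H = 1 ✓
  A=1, B=0: formula gives 0, H = 0 ✓
  A=1, B=1: formula gives 1, H = 1 ✓
All 4 rows match — the expression computes H exactly.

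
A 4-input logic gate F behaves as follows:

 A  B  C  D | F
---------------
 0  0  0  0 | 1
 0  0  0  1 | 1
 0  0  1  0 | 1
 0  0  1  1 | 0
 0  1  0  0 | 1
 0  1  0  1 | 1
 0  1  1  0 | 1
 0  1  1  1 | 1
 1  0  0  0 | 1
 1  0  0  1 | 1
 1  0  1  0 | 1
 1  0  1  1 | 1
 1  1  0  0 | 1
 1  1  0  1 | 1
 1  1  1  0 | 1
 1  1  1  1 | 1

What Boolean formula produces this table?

F(A, B, C, D) = not (((not A and not B) and C) and D)

Only row (0,0,1,1) gives 0. So F is 1 everywhere except there — the complement of the minterm ¬A·¬B·C·D.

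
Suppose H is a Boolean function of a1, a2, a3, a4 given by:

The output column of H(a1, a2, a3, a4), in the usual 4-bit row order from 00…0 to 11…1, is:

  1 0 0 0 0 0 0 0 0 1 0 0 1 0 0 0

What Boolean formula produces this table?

H=1 on 3 inputs: (0,0,0,0), (1,0,0,1), (1,1,0,0). Reading each as a conjunction of literals (¬a1·¬a2·¬a3·¬a4, a1·¬a2·¬a3·a4, a1·a2·¬a3·¬a4) and taking the OR gives the canonical DNF.

H(a1, a2, a3, a4) = ((((NOT a1 AND NOT a2) AND NOT a3) AND NOT a4) OR (((a1 AND NOT a2) AND NOT a3) AND a4)) OR (((a1 AND a2) AND NOT a3) AND NOT a4)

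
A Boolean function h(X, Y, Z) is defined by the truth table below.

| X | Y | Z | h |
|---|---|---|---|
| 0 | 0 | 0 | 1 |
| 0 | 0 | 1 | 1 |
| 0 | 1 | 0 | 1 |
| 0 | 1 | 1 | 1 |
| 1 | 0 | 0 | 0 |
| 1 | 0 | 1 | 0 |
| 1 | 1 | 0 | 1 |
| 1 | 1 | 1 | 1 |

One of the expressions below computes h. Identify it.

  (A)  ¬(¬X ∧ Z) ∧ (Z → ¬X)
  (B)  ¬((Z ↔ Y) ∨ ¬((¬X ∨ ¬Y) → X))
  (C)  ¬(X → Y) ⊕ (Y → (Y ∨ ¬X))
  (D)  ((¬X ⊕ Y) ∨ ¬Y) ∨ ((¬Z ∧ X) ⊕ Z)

C

(A): at (0,0,1) it gives 0, but h = 1 — eliminated.
(B): at (0,0,0) it gives 0, but h = 1 — eliminated.
(D): at (0,1,0) it gives 0, but h = 1 — eliminated.
That leaves (C). Evaluating it on every row reproduces the table of h exactly.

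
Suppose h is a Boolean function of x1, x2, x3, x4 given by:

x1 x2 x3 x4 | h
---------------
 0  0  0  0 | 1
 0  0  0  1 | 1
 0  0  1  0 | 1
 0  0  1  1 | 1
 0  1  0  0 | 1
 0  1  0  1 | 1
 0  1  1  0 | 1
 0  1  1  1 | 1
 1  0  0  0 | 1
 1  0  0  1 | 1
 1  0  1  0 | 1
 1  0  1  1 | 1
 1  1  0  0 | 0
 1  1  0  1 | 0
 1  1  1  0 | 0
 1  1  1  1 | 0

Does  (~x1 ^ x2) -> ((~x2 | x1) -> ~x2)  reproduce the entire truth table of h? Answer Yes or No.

Yes

Test each input against both h and the formula:
  x1=0, x2=0, x3=0, x4=0: formula gives 1, h = 1 ✓
  x1=0, x2=0, x3=0, x4=1: formula gives 1, h = 1 ✓
  x1=0, x2=0, x3=1, x4=0: formula gives 1, h = 1 ✓
  x1=0, x2=0, x3=1, x4=1: formula gives 1, h = 1 ✓
  …and likewise for the remaining 12 rows.
No disagreement on any input; they are logically equivalent.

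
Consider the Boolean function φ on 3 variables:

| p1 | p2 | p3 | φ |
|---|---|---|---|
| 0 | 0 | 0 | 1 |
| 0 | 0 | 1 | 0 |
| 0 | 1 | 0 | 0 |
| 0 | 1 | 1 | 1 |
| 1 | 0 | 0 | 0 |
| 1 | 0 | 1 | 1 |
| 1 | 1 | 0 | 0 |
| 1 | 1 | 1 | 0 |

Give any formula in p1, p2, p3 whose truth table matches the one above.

φ(p1, p2, p3) = (((not p1 and not p2) and not p3) or ((not p1 and p2) and p3)) or ((p1 and not p2) and p3)

Collect the rows where φ=1 — (0,0,0), (0,1,1), (1,0,1) — and write one minterm per row: ¬p1·¬p2·¬p3, ¬p1·p2·p3, p1·¬p2·p3. Their union (logical OR) reproduces the table exactly.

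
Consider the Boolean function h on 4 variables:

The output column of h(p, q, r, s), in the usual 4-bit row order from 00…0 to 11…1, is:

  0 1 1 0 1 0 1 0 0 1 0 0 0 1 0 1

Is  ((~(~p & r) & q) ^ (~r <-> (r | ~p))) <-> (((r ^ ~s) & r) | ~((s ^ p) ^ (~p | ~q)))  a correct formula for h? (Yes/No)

Yes

Evaluate ((~(~p & r) & q) ^ (~r <-> (r | ~p))) <-> (((r ^ ~s) & r) | ~((s ^ p) ^ (~p | ~q))) on each row and compare to h:
  p=0, q=0, r=0, s=0: formula gives 0, h = 0 ✓
  p=0, q=0, r=0, s=1: formula gives 1, h = 1 ✓
  p=0, q=0, r=1, s=0: formula gives 1, h = 1 ✓
  p=0, q=0, r=1, s=1: formula gives 0, h = 0 ✓
  …and likewise for the remaining 12 rows.
Every row agrees, so the formula is equivalent.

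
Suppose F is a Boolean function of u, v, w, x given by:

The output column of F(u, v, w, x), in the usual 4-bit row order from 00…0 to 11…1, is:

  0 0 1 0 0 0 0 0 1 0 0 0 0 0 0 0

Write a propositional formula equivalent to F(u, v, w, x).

F(u, v, w, x) = (((~u & ~v) & w) & ~x) | (((u & ~v) & ~w) & ~x)

The 1-rows are (0,0,1,0), (1,0,0,0). Each contributes one minterm — ¬u·¬v·w·¬x; u·¬v·¬w·¬x — and their disjunction is a sum-of-products form of F.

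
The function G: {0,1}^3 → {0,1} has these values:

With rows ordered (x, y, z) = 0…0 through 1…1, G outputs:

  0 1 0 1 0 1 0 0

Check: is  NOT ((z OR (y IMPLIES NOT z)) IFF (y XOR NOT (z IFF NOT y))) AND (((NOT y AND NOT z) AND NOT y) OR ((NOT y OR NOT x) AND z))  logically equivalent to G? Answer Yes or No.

Yes

Evaluate NOT ((z OR (y IMPLIES NOT z)) IFF (y XOR NOT (z IFF NOT y))) AND (((NOT y AND NOT z) AND NOT y) OR ((NOT y OR NOT x) AND z)) on each row and compare to G:
  x=0, y=0, z=0: formula gives 0, G = 0 ✓
  x=0, y=0, z=1: formula gives 1, G = 1 ✓
  x=0, y=1, z=0: formula gives 0, G = 0 ✓
  x=0, y=1, z=1: formula gives 1, G = 1 ✓
  x=1, y=0, z=0: formula gives 0, G = 0 ✓
  … (the remaining 3 rows also agree.)
All 8 rows match — the expression computes G exactly.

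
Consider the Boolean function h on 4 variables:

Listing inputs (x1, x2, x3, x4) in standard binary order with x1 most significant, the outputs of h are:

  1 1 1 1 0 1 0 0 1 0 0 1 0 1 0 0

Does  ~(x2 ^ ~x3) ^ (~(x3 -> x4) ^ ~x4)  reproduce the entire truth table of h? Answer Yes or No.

Evaluate ~(x2 ^ ~x3) ^ (~(x3 -> x4) ^ ~x4) on each row and compare to h:
  x1=0, x2=0, x3=0, x4=0: formula gives 1, h = 1 ✓
  x1=0, x2=0, x3=0, x4=1: formula gives 0, but h = 1 ✗
Row (0,0,0,1) is a counterexample, so the formula is not equivalent to h.

No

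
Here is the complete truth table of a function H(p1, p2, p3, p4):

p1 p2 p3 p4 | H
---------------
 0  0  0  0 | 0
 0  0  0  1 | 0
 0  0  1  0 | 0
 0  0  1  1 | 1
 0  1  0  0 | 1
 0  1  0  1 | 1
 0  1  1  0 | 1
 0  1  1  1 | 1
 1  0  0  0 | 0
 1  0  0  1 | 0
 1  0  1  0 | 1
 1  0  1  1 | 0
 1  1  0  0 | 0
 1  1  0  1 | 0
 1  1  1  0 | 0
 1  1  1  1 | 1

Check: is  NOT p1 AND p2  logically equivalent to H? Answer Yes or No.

Test each input against both H and the formula:
  p1=0, p2=0, p3=0, p4=0: formula gives 0, H = 0 ✓
  p1=0, p2=0, p3=0, p4=1: formula gives 0, H = 0 ✓
  p1=0, p2=0, p3=1, p4=0: formula gives 0, H = 0 ✓
  p1=0, p2=0, p3=1, p4=1: formula gives 0, but H = 1 ✗
A single disagreement suffices: at (0,0,1,1) they differ, so the formula does not compute H.

No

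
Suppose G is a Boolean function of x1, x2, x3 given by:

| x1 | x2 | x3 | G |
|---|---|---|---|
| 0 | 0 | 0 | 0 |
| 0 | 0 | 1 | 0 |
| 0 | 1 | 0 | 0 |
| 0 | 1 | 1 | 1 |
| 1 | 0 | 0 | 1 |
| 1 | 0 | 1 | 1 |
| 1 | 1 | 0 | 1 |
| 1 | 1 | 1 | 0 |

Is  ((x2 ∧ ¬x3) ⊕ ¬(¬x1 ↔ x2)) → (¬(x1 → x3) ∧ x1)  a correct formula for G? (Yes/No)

Test each input against both G and the formula:
  x1=0, x2=0, x3=0: formula gives 0, G = 0 ✓
  x1=0, x2=0, x3=1: formula gives 0, G = 0 ✓
  x1=0, x2=1, x3=0: formula gives 0, G = 0 ✓
  x1=0, x2=1, x3=1: formula gives 1, G = 1 ✓
  x1=1, x2=0, x3=0: formula gives 1, G = 1 ✓
  … (the remaining 3 rows also agree.)
All 8 rows match — the expression computes G exactly.

Yes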